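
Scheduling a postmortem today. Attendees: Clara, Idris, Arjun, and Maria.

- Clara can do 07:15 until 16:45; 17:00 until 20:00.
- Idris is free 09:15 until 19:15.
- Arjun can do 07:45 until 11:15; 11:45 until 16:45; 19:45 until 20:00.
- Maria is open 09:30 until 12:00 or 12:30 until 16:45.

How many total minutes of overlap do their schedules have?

375

Clara ∩ Idris: 09:15-16:45, 17:00-19:15.
Clara ∩ Idris ∩ Arjun: 09:15-11:15, 11:45-16:45.
Clara ∩ Idris ∩ Arjun ∩ Maria: 09:30-11:15, 11:45-12:00, 12:30-16:45.
Summing the common windows: 105 + 15 + 255 = 375 minutes.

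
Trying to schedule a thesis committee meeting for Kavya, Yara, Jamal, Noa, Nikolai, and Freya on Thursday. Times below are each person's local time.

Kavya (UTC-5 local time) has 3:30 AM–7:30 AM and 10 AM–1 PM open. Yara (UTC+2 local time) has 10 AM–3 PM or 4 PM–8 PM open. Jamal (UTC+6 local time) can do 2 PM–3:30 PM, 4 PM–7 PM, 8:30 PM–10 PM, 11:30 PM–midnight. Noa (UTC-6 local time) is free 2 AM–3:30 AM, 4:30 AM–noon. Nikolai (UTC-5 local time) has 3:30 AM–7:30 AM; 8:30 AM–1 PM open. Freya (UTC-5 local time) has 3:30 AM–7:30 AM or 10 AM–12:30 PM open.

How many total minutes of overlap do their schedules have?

Kavya in UTC: 08:30-12:30, 15:00-18:00 (add 5h to convert from UTC-5).
Yara in UTC: 08:00-13:00, 14:00-18:00 (subtract 2h to convert from UTC+2).
Jamal in UTC: 08:00-09:30, 10:00-13:00, 14:30-16:00, 17:30-18:00 (subtract 6h to convert from UTC+6).
Noa in UTC: 08:00-09:30, 10:30-18:00 (add 6h to convert from UTC-6).
Nikolai in UTC: 08:30-12:30, 13:30-18:00 (add 5h to convert from UTC-5).
Freya in UTC: 08:30-12:30, 15:00-17:30 (add 5h to convert from UTC-5).
Kavya ∩ Yara: 08:30-12:30, 15:00-18:00.
Kavya ∩ Yara ∩ Jamal: 08:30-09:30, 10:00-12:30, 15:00-16:00, 17:30-18:00.
Kavya ∩ Yara ∩ Jamal ∩ Noa: 08:30-09:30, 10:30-12:30, 15:00-16:00, 17:30-18:00.
Kavya ∩ Yara ∩ Jamal ∩ Noa ∩ Nikolai: 08:30-09:30, 10:30-12:30, 15:00-16:00, 17:30-18:00.
Kavya ∩ Yara ∩ Jamal ∩ Noa ∩ Nikolai ∩ Freya: 08:30-09:30, 10:30-12:30, 15:00-16:00.
Those are the intersection windows.
Summing the common windows: 60 + 120 + 60 = 240 minutes.

240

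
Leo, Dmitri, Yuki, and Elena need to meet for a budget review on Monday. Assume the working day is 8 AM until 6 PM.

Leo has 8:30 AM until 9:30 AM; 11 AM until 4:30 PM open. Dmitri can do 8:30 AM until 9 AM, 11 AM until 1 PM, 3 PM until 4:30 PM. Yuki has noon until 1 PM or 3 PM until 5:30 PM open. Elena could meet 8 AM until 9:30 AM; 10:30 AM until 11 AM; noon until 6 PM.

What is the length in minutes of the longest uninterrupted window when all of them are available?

90

Leo ∩ Dmitri: 08:30-09:00, 11:00-13:00, 15:00-16:30.
Leo ∩ Dmitri ∩ Yuki: 12:00-13:00, 15:00-16:30.
Leo ∩ Dmitri ∩ Yuki ∩ Elena: 12:00-13:00, 15:00-16:30.
The longest is 15:00-16:30 at 90 minutes.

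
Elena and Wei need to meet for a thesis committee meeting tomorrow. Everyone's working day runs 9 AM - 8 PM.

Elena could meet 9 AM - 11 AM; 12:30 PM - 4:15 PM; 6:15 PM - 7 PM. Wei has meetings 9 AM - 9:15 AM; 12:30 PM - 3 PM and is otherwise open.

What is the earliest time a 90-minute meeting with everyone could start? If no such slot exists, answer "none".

09:15

Elena free: 09:00-11:00, 12:30-16:15, 18:15-19:00.
Wei free: 09:15-12:30, 15:00-20:00 (invert busy blocks within the working day).
Elena ∩ Wei: 09:15-11:00, 15:00-16:15, 18:15-19:00.
Those are the intersection windows.
The first common window of at least 90 minutes is 09:15-11:00, so the earliest start is 09:15.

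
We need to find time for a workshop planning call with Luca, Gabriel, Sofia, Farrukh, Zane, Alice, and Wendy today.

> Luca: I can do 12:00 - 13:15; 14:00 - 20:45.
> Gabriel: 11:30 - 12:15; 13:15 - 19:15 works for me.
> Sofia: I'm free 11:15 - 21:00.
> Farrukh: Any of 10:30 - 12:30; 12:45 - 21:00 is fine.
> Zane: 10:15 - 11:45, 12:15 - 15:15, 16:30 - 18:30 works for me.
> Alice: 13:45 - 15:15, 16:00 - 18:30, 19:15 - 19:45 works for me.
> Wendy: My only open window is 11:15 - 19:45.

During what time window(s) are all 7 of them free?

Luca ∩ Gabriel: 12:00-12:15, 14:00-19:15.
Luca ∩ Gabriel ∩ Sofia: 12:00-12:15, 14:00-19:15.
Luca ∩ Gabriel ∩ Sofia ∩ Farrukh: 12:00-12:15, 14:00-19:15.
Luca ∩ Gabriel ∩ Sofia ∩ Farrukh ∩ Zane: 14:00-15:15, 16:30-18:30.
Luca ∩ Gabriel ∩ Sofia ∩ Farrukh ∩ Zane ∩ Alice: 14:00-15:15, 16:30-18:30.
Luca ∩ Gabriel ∩ Sofia ∩ Farrukh ∩ Zane ∩ Alice ∩ Wendy: 14:00-15:15, 16:30-18:30.
So the common availability across everyone is 14:00-15:15, 16:30-18:30.

14:00-15:15, 16:30-18:30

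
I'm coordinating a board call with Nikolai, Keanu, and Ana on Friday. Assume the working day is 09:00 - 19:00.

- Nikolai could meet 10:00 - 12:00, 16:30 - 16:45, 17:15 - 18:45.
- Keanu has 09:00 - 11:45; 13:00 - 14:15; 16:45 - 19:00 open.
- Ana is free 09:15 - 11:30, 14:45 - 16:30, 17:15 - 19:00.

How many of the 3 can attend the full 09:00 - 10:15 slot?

Keanu can make the full 09:00-10:15 slot — that's 1.

1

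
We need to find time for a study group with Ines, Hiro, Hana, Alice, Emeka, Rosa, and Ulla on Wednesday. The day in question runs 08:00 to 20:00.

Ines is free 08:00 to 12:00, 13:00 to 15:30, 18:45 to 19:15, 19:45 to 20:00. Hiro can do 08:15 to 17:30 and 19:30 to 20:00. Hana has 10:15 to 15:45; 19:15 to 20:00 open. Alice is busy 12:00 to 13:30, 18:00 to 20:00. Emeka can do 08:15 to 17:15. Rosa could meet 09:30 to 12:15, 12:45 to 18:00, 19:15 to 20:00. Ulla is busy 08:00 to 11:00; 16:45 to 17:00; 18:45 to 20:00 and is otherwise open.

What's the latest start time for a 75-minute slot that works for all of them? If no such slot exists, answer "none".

Ines free: 08:00-12:00, 13:00-15:30, 18:45-19:15, 19:45-20:00.
Hiro free: 08:15-17:30, 19:30-20:00.
Hana free: 10:15-15:45, 19:15-20:00.
Alice free: 08:00-12:00, 13:30-18:00 (invert busy blocks within the working day).
Emeka free: 08:15-17:15.
Rosa free: 09:30-12:15, 12:45-18:00, 19:15-20:00.
Ulla free: 11:00-16:45, 17:00-18:45 (invert busy blocks within the working day).
Ines ∩ Hiro: 08:15-12:00, 13:00-15:30, 19:45-20:00.
Ines ∩ Hiro ∩ Hana: 10:15-12:00, 13:00-15:30, 19:45-20:00.
Ines ∩ Hiro ∩ Hana ∩ Alice: 10:15-12:00, 13:30-15:30.
Ines ∩ Hiro ∩ Hana ∩ Alice ∩ Emeka: 10:15-12:00, 13:30-15:30.
Ines ∩ Hiro ∩ Hana ∩ Alice ∩ Emeka ∩ Rosa: 10:15-12:00, 13:30-15:30.
Ines ∩ Hiro ∩ Hana ∩ Alice ∩ Emeka ∩ Rosa ∩ Ulla: 11:00-12:00, 13:30-15:30.
So the common availability across everyone is 11:00-12:00, 13:30-15:30.
The last common window of at least 75 minutes is 13:30-15:30; a 75-minute meeting can start as late as 14:15 and still end by 15:30.

14:15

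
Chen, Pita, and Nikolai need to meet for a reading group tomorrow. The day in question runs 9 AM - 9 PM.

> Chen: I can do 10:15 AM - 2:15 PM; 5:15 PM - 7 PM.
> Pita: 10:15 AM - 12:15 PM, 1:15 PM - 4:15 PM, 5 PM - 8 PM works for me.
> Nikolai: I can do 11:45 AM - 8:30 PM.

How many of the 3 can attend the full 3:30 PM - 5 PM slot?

Nikolai can make the full 15:30-17:00 slot — that's 1.

1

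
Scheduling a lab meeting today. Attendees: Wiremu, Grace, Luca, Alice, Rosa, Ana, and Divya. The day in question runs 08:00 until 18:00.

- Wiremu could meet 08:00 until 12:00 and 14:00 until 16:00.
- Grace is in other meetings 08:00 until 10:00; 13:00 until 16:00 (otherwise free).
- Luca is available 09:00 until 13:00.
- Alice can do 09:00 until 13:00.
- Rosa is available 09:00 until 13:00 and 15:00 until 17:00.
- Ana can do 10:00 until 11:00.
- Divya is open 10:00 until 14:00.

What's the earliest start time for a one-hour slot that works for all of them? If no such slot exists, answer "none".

10:00

Wiremu free: 08:00-12:00, 14:00-16:00.
Grace free: 10:00-13:00, 16:00-18:00 (invert busy blocks within the working day).
Luca free: 09:00-13:00.
Alice free: 09:00-13:00.
Rosa free: 09:00-13:00, 15:00-17:00.
Ana free: 10:00-11:00.
Divya free: 10:00-14:00.
Wiremu ∩ Grace: 10:00-12:00.
Wiremu ∩ Grace ∩ Luca: 10:00-12:00.
Wiremu ∩ Grace ∩ Luca ∩ Alice: 10:00-12:00.
Wiremu ∩ Grace ∩ Luca ∩ Alice ∩ Rosa: 10:00-12:00.
Wiremu ∩ Grace ∩ Luca ∩ Alice ∩ Rosa ∩ Ana: 10:00-11:00.
Wiremu ∩ Grace ∩ Luca ∩ Alice ∩ Rosa ∩ Ana ∩ Divya: 10:00-11:00.
The first common window of at least 60 minutes is 10:00-11:00, so the earliest start is 10:00.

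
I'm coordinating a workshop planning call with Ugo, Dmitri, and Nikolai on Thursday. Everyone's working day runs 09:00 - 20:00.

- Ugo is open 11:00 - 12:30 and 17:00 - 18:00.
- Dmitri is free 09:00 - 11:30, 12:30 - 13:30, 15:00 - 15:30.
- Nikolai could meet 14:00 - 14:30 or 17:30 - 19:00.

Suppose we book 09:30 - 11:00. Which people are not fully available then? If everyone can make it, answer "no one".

Nikolai, Ugo

Ugo: not fully free for 09:30-11:00. Dmitri: free for 09:30-11:00. Nikolai: not fully free for 09:30-11:00.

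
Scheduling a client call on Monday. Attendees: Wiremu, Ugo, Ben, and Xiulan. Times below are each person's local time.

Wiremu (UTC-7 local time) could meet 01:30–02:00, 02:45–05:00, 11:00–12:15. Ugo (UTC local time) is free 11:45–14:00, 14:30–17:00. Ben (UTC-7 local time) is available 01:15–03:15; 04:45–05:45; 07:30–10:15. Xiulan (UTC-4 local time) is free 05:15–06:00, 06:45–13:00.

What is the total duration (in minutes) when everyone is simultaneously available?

15

Wiremu in UTC: 08:30-09:00, 09:45-12:00, 18:00-19:15 (add 7h to convert from UTC-7).
Ugo in UTC: 11:45-14:00, 14:30-17:00.
Ben in UTC: 08:15-10:15, 11:45-12:45, 14:30-17:15 (add 7h to convert from UTC-7).
Xiulan in UTC: 09:15-10:00, 10:45-17:00 (add 4h to convert from UTC-4).
Wiremu ∩ Ugo: 11:45-12:00.
Wiremu ∩ Ugo ∩ Ben: 11:45-12:00.
Wiremu ∩ Ugo ∩ Ben ∩ Xiulan: 11:45-12:00.
That's a single block of 15 minutes.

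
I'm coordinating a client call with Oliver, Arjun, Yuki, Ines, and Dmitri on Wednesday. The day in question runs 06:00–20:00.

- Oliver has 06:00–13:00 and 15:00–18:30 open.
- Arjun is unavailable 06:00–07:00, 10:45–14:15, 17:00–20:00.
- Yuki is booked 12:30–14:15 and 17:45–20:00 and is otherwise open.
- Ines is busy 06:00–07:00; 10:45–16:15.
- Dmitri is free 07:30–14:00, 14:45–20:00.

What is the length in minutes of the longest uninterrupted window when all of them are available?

Oliver free: 06:00-13:00, 15:00-18:30.
Arjun free: 07:00-10:45, 14:15-17:00 (invert busy blocks within the working day).
Yuki free: 06:00-12:30, 14:15-17:45 (invert busy blocks within the working day).
Ines free: 07:00-10:45, 16:15-20:00 (invert busy blocks within the working day).
Dmitri free: 07:30-14:00, 14:45-20:00.
Oliver ∩ Arjun: 07:00-10:45, 15:00-17:00.
Oliver ∩ Arjun ∩ Yuki: 07:00-10:45, 15:00-17:00.
Oliver ∩ Arjun ∩ Yuki ∩ Ines: 07:00-10:45, 16:15-17:00.
Oliver ∩ Arjun ∩ Yuki ∩ Ines ∩ Dmitri: 07:30-10:45, 16:15-17:00.
Those are the intersection windows.
The longest is 07:30-10:45 at 195 minutes.

195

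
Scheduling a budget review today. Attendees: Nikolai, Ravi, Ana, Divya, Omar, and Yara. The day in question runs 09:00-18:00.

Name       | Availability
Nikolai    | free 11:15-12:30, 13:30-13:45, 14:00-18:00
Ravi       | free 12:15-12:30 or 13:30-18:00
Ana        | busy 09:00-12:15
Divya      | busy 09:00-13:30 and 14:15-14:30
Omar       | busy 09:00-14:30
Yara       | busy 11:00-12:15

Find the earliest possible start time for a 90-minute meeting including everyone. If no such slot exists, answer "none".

14:30

Nikolai free: 11:15-12:30, 13:30-13:45, 14:00-18:00.
Ravi free: 12:15-12:30, 13:30-18:00.
Ana free: 12:15-18:00 (invert busy blocks within the working day).
Divya free: 13:30-14:15, 14:30-18:00 (invert busy blocks within the working day).
Omar free: 14:30-18:00 (invert busy blocks within the working day).
Yara free: 09:00-11:00, 12:15-18:00 (invert busy blocks within the working day).
Nikolai ∩ Ravi: 12:15-12:30, 13:30-13:45, 14:00-18:00.
Nikolai ∩ Ravi ∩ Ana: 12:15-12:30, 13:30-13:45, 14:00-18:00.
Nikolai ∩ Ravi ∩ Ana ∩ Divya: 13:30-13:45, 14:00-14:15, 14:30-18:00.
Nikolai ∩ Ravi ∩ Ana ∩ Divya ∩ Omar: 14:30-18:00.
Nikolai ∩ Ravi ∩ Ana ∩ Divya ∩ Omar ∩ Yara: 14:30-18:00.
The first common window of at least 90 minutes is 14:30-18:00, so the earliest start is 14:30.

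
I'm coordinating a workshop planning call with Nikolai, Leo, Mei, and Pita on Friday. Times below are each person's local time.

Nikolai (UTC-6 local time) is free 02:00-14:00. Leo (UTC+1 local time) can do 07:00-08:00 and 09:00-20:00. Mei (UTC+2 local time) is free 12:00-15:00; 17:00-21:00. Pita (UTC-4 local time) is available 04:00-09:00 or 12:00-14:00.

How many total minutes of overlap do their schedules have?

300

Nikolai in UTC: 08:00-20:00 (add 6h to convert from UTC-6).
Leo in UTC: 06:00-07:00, 08:00-19:00 (subtract 1h to convert from UTC+1).
Mei in UTC: 10:00-13:00, 15:00-19:00 (subtract 2h to convert from UTC+2).
Pita in UTC: 08:00-13:00, 16:00-18:00 (add 4h to convert from UTC-4).
Nikolai ∩ Leo: 08:00-19:00.
Nikolai ∩ Leo ∩ Mei: 10:00-13:00, 15:00-19:00.
Nikolai ∩ Leo ∩ Mei ∩ Pita: 10:00-13:00, 16:00-18:00.
So the common availability across everyone is 10:00-13:00, 16:00-18:00.
Summing the common windows: 180 + 120 = 300 minutes.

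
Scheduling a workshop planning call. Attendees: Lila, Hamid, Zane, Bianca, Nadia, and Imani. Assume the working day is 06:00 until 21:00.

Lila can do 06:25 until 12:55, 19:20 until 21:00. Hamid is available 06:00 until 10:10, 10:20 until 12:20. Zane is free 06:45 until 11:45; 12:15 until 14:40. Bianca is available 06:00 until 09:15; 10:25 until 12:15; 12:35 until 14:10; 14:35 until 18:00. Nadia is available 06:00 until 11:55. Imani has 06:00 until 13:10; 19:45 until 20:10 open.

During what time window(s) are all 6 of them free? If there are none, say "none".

Lila ∩ Hamid: 06:25-10:10, 10:20-12:20.
Lila ∩ Hamid ∩ Zane: 06:45-10:10, 10:20-11:45, 12:15-12:20.
Lila ∩ Hamid ∩ Zane ∩ Bianca: 06:45-09:15, 10:25-11:45.
Lila ∩ Hamid ∩ Zane ∩ Bianca ∩ Nadia: 06:45-09:15, 10:25-11:45.
Lila ∩ Hamid ∩ Zane ∩ Bianca ∩ Nadia ∩ Imani: 06:45-09:15, 10:25-11:45.

06:45-09:15, 10:25-11:45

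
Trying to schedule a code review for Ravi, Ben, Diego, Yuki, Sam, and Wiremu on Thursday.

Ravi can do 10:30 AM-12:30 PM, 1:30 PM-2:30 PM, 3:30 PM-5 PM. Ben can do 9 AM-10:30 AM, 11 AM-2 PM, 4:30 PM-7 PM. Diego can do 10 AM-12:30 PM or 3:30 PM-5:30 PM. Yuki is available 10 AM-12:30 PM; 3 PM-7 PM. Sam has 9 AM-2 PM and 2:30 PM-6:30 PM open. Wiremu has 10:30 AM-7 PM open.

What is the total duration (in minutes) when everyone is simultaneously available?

Ravi ∩ Ben: 11:00-12:30, 13:30-14:00, 16:30-17:00.
Ravi ∩ Ben ∩ Diego: 11:00-12:30, 16:30-17:00.
Ravi ∩ Ben ∩ Diego ∩ Yuki: 11:00-12:30, 16:30-17:00.
Ravi ∩ Ben ∩ Diego ∩ Yuki ∩ Sam: 11:00-12:30, 16:30-17:00.
Ravi ∩ Ben ∩ Diego ∩ Yuki ∩ Sam ∩ Wiremu: 11:00-12:30, 16:30-17:00.
So the common availability across everyone is 11:00-12:30, 16:30-17:00.
Summing the common windows: 90 + 30 = 120 minutes.

120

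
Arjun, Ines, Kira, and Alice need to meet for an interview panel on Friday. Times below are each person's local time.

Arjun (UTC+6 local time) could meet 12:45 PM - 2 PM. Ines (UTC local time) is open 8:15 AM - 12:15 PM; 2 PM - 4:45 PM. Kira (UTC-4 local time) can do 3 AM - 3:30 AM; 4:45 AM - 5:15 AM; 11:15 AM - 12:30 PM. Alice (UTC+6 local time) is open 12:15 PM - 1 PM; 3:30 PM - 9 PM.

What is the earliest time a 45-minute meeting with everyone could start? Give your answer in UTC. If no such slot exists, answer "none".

Arjun in UTC: 06:45-08:00 (subtract 6h to convert from UTC+6).
Ines in UTC: 08:15-12:15, 14:00-16:45.
Kira in UTC: 07:00-07:30, 08:45-09:15, 15:15-16:30 (add 4h to convert from UTC-4).
Alice in UTC: 06:15-07:00, 09:30-15:00 (subtract 6h to convert from UTC+6).
Arjun ∩ Ines: ∅.
Arjun ∩ Ines ∩ Kira: ∅.
Arjun ∩ Ines ∩ Kira ∩ Alice: ∅.
There is no time when everyone is free.
No common window is at least 45 minutes long.

none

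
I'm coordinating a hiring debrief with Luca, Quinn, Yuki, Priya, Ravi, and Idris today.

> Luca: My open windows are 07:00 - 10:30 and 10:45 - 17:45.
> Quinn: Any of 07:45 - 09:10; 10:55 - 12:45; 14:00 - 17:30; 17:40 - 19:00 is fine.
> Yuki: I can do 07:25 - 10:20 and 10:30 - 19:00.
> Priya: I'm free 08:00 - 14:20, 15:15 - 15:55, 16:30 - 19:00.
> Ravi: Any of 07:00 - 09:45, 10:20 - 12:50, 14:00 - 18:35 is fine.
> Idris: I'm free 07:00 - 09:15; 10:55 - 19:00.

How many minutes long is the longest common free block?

110

Luca ∩ Quinn: 07:45-09:10, 10:55-12:45, 14:00-17:30, 17:40-17:45.
Luca ∩ Quinn ∩ Yuki: 07:45-09:10, 10:55-12:45, 14:00-17:30, 17:40-17:45.
Luca ∩ Quinn ∩ Yuki ∩ Priya: 08:00-09:10, 10:55-12:45, 14:00-14:20, 15:15-15:55, 16:30-17:30, 17:40-17:45.
Luca ∩ Quinn ∩ Yuki ∩ Priya ∩ Ravi: 08:00-09:10, 10:55-12:45, 14:00-14:20, 15:15-15:55, 16:30-17:30, 17:40-17:45.
Luca ∩ Quinn ∩ Yuki ∩ Priya ∩ Ravi ∩ Idris: 08:00-09:10, 10:55-12:45, 14:00-14:20, 15:15-15:55, 16:30-17:30, 17:40-17:45.
The longest is 10:55-12:45 at 110 minutes.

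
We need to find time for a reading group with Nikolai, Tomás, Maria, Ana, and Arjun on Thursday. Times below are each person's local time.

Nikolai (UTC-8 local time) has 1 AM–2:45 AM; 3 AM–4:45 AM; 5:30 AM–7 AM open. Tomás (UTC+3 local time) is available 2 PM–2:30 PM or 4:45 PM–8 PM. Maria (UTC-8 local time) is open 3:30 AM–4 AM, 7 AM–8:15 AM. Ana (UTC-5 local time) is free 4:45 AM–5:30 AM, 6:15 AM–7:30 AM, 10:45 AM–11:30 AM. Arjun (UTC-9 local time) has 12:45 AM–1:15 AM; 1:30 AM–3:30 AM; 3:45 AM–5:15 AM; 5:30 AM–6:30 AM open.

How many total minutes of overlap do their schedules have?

0

Nikolai in UTC: 09:00-10:45, 11:00-12:45, 13:30-15:00 (add 8h to convert from UTC-8).
Tomás in UTC: 11:00-11:30, 13:45-17:00 (subtract 3h to convert from UTC+3).
Maria in UTC: 11:30-12:00, 15:00-16:15 (add 8h to convert from UTC-8).
Ana in UTC: 09:45-10:30, 11:15-12:30, 15:45-16:30 (add 5h to convert from UTC-5).
Arjun in UTC: 09:45-10:15, 10:30-12:30, 12:45-14:15, 14:30-15:30 (add 9h to convert from UTC-9).
Nikolai ∩ Tomás: 11:00-11:30, 13:45-15:00.
Nikolai ∩ Tomás ∩ Maria: ∅.
Nikolai ∩ Tomás ∩ Maria ∩ Ana: ∅.
Nikolai ∩ Tomás ∩ Maria ∩ Ana ∩ Arjun: ∅.
There is no time when everyone is free.
There is no common window, so the total is 0 minutes.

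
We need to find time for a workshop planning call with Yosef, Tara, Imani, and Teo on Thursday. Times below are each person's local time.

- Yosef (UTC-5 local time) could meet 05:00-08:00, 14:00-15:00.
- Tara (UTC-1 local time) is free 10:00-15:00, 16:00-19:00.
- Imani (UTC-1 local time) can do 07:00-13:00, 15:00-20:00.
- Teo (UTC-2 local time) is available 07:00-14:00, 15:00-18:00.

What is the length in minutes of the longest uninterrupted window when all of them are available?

Yosef in UTC: 10:00-13:00, 19:00-20:00 (add 5h to convert from UTC-5).
Tara in UTC: 11:00-16:00, 17:00-20:00 (add 1h to convert from UTC-1).
Imani in UTC: 08:00-14:00, 16:00-21:00 (add 1h to convert from UTC-1).
Teo in UTC: 09:00-16:00, 17:00-20:00 (add 2h to convert from UTC-2).
Yosef ∩ Tara: 11:00-13:00, 19:00-20:00.
Yosef ∩ Tara ∩ Imani: 11:00-13:00, 19:00-20:00.
Yosef ∩ Tara ∩ Imani ∩ Teo: 11:00-13:00, 19:00-20:00.
The longest is 11:00-13:00 at 120 minutes.

120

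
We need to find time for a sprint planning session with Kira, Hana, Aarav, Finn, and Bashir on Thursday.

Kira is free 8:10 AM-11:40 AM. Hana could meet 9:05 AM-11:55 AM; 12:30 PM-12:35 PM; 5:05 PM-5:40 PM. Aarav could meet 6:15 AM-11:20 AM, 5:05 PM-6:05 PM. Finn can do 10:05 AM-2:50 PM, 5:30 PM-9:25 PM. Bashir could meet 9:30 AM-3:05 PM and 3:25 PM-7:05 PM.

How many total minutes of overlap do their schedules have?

75

Kira ∩ Hana: 09:05-11:40.
Kira ∩ Hana ∩ Aarav: 09:05-11:20.
Kira ∩ Hana ∩ Aarav ∩ Finn: 10:05-11:20.
Kira ∩ Hana ∩ Aarav ∩ Finn ∩ Bashir: 10:05-11:20.
So the common availability across everyone is 10:05-11:20.
That's a single block of 75 minutes.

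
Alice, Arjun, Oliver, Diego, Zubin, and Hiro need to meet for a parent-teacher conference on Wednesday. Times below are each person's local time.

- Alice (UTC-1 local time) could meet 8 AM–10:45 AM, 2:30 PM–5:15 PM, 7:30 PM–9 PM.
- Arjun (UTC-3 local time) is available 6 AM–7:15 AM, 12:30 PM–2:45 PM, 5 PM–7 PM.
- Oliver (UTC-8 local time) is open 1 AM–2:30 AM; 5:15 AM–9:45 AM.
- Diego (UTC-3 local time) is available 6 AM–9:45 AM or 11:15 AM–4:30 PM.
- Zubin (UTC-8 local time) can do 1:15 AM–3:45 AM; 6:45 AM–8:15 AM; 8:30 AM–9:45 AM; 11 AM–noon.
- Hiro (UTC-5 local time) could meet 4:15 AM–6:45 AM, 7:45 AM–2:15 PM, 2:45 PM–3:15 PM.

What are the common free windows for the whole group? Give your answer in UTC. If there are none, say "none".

09:15-10:15, 15:30-16:15, 16:30-17:45

Alice in UTC: 09:00-11:45, 15:30-18:15, 20:30-22:00 (add 1h to convert from UTC-1).
Arjun in UTC: 09:00-10:15, 15:30-17:45, 20:00-22:00 (add 3h to convert from UTC-3).
Oliver in UTC: 09:00-10:30, 13:15-17:45 (add 8h to convert from UTC-8).
Diego in UTC: 09:00-12:45, 14:15-19:30 (add 3h to convert from UTC-3).
Zubin in UTC: 09:15-11:45, 14:45-16:15, 16:30-17:45, 19:00-20:00 (add 8h to convert from UTC-8).
Hiro in UTC: 09:15-11:45, 12:45-19:15, 19:45-20:15 (add 5h to convert from UTC-5).
Alice ∩ Arjun: 09:00-10:15, 15:30-17:45, 20:30-22:00.
Alice ∩ Arjun ∩ Oliver: 09:00-10:15, 15:30-17:45.
Alice ∩ Arjun ∩ Oliver ∩ Diego: 09:00-10:15, 15:30-17:45.
Alice ∩ Arjun ∩ Oliver ∩ Diego ∩ Zubin: 09:15-10:15, 15:30-16:15, 16:30-17:45.
Alice ∩ Arjun ∩ Oliver ∩ Diego ∩ Zubin ∩ Hiro: 09:15-10:15, 15:30-16:15, 16:30-17:45.
So the common availability across everyone is 09:15-10:15, 15:30-16:15, 16:30-17:45.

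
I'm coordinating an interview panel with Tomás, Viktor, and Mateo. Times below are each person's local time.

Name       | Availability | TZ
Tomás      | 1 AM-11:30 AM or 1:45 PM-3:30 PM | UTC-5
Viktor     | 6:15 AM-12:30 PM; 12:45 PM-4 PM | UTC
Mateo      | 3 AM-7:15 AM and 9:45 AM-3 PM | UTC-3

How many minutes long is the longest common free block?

240

Tomás in UTC: 06:00-16:30, 18:45-20:30 (add 5h to convert from UTC-5).
Viktor in UTC: 06:15-12:30, 12:45-16:00.
Mateo in UTC: 06:00-10:15, 12:45-18:00 (add 3h to convert from UTC-3).
Tomás ∩ Viktor: 06:15-12:30, 12:45-16:00.
Tomás ∩ Viktor ∩ Mateo: 06:15-10:15, 12:45-16:00.
The longest is 06:15-10:15 at 240 minutes.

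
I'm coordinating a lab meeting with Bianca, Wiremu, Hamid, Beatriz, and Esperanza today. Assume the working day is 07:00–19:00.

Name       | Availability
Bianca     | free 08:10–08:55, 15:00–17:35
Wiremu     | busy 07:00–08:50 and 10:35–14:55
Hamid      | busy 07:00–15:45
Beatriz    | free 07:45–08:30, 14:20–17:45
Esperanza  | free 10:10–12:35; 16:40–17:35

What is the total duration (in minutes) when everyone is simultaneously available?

Bianca free: 08:10-08:55, 15:00-17:35.
Wiremu free: 08:50-10:35, 14:55-19:00 (invert busy blocks within the working day).
Hamid free: 15:45-19:00 (invert busy blocks within the working day).
Beatriz free: 07:45-08:30, 14:20-17:45.
Esperanza free: 10:10-12:35, 16:40-17:35.
Bianca ∩ Wiremu: 08:50-08:55, 15:00-17:35.
Bianca ∩ Wiremu ∩ Hamid: 15:45-17:35.
Bianca ∩ Wiremu ∩ Hamid ∩ Beatriz: 15:45-17:35.
Bianca ∩ Wiremu ∩ Hamid ∩ Beatriz ∩ Esperanza: 16:40-17:35.
That's a single block of 55 minutes.

55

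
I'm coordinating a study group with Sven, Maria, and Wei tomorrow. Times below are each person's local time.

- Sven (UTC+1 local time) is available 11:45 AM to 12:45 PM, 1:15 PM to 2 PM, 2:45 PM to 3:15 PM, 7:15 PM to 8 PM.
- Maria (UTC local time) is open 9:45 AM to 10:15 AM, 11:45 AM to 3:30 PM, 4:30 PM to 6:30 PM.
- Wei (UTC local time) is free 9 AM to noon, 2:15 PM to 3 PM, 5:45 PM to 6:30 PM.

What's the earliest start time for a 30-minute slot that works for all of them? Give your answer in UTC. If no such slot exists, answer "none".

none

Sven in UTC: 10:45-11:45, 12:15-13:00, 13:45-14:15, 18:15-19:00 (subtract 1h to convert from UTC+1).
Maria in UTC: 09:45-10:15, 11:45-15:30, 16:30-18:30.
Wei in UTC: 09:00-12:00, 14:15-15:00, 17:45-18:30.
Sven ∩ Maria: 12:15-13:00, 13:45-14:15, 18:15-18:30.
Sven ∩ Maria ∩ Wei: 18:15-18:30.
No common window is at least 30 minutes long.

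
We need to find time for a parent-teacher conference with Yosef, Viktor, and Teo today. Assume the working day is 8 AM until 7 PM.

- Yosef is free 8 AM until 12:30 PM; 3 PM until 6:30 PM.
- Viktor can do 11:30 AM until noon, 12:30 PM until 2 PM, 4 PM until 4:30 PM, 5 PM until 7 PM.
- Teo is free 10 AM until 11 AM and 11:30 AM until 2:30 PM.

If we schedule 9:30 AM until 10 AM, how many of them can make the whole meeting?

1

Yosef can make the full 09:30-10:00 slot — that's 1.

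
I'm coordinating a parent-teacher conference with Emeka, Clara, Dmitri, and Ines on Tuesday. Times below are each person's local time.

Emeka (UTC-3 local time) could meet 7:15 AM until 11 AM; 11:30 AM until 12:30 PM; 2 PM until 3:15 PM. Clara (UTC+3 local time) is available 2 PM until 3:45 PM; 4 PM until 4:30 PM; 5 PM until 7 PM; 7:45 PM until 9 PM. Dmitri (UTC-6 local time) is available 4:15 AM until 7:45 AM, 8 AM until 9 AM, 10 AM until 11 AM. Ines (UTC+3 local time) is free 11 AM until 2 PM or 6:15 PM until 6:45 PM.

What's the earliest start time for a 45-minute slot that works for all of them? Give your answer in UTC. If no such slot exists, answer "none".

none

Emeka in UTC: 10:15-14:00, 14:30-15:30, 17:00-18:15 (add 3h to convert from UTC-3).
Clara in UTC: 11:00-12:45, 13:00-13:30, 14:00-16:00, 16:45-18:00 (subtract 3h to convert from UTC+3).
Dmitri in UTC: 10:15-13:45, 14:00-15:00, 16:00-17:00 (add 6h to convert from UTC-6).
Ines in UTC: 08:00-11:00, 15:15-15:45 (subtract 3h to convert from UTC+3).
Emeka ∩ Clara: 11:00-12:45, 13:00-13:30, 14:30-15:30, 17:00-18:00.
Emeka ∩ Clara ∩ Dmitri: 11:00-12:45, 13:00-13:30, 14:30-15:00.
Emeka ∩ Clara ∩ Dmitri ∩ Ines: ∅.
There is no time when everyone is free.
No common window is at least 45 minutes long.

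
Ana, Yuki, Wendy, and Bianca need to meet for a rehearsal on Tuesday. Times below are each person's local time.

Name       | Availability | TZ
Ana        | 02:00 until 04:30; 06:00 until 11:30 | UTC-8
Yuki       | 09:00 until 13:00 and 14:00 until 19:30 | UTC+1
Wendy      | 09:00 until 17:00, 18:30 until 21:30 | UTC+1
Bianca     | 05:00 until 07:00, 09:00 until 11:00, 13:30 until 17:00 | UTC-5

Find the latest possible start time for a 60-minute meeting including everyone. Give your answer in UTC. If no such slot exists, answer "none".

Ana in UTC: 10:00-12:30, 14:00-19:30 (add 8h to convert from UTC-8).
Yuki in UTC: 08:00-12:00, 13:00-18:30 (subtract 1h to convert from UTC+1).
Wendy in UTC: 08:00-16:00, 17:30-20:30 (subtract 1h to convert from UTC+1).
Bianca in UTC: 10:00-12:00, 14:00-16:00, 18:30-22:00 (add 5h to convert from UTC-5).
Ana ∩ Yuki: 10:00-12:00, 14:00-18:30.
Ana ∩ Yuki ∩ Wendy: 10:00-12:00, 14:00-16:00, 17:30-18:30.
Ana ∩ Yuki ∩ Wendy ∩ Bianca: 10:00-12:00, 14:00-16:00.
Those are the intersection windows.
The last common window of at least 60 minutes is 14:00-16:00; a 60-minute meeting can start as late as 15:00 and still end by 16:00.

15:00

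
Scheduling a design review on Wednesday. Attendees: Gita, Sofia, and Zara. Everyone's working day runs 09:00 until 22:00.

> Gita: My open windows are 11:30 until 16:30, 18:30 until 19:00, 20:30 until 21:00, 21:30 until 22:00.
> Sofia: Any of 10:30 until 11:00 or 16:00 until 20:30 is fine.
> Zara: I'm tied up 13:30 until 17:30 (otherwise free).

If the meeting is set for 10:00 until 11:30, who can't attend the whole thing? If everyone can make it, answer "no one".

Gita free: 11:30-16:30, 18:30-19:00, 20:30-21:00, 21:30-22:00.
Sofia free: 10:30-11:00, 16:00-20:30.
Zara free: 09:00-13:30, 17:30-22:00 (invert busy blocks within the working day).
Gita: not fully free for 10:00-11:30. Sofia: not fully free for 10:00-11:30. Zara: free for 10:00-11:30.

Gita, Sofia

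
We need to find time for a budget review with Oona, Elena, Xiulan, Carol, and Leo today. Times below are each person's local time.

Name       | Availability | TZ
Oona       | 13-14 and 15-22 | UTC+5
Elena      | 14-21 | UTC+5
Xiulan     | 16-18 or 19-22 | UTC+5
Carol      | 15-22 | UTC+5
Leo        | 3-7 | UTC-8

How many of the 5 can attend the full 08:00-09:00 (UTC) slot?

Oona in UTC: 08:00-09:00, 10:00-17:00 (subtract 5h to convert from UTC+5).
Elena in UTC: 09:00-16:00 (subtract 5h to convert from UTC+5).
Xiulan in UTC: 11:00-13:00, 14:00-17:00 (subtract 5h to convert from UTC+5).
Carol in UTC: 10:00-17:00 (subtract 5h to convert from UTC+5).
Leo in UTC: 11:00-15:00 (add 8h to convert from UTC-8).
Oona can make the full 08:00-09:00 slot — that's 1.

1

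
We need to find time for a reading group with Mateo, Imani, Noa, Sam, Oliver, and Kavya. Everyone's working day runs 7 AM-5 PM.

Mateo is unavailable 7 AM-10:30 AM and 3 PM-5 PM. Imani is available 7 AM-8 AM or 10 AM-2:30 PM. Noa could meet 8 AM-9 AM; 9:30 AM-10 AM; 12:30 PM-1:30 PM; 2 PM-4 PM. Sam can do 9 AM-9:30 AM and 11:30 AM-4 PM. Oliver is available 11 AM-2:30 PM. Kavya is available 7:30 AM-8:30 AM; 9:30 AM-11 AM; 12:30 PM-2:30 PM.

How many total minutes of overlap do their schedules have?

90

Mateo free: 10:30-15:00 (invert busy blocks within the working day).
Imani free: 07:00-08:00, 10:00-14:30.
Noa free: 08:00-09:00, 09:30-10:00, 12:30-13:30, 14:00-16:00.
Sam free: 09:00-09:30, 11:30-16:00.
Oliver free: 11:00-14:30.
Kavya free: 07:30-08:30, 09:30-11:00, 12:30-14:30.
Mateo ∩ Imani: 10:30-14:30.
Mateo ∩ Imani ∩ Noa: 12:30-13:30, 14:00-14:30.
Mateo ∩ Imani ∩ Noa ∩ Sam: 12:30-13:30, 14:00-14:30.
Mateo ∩ Imani ∩ Noa ∩ Sam ∩ Oliver: 12:30-13:30, 14:00-14:30.
Mateo ∩ Imani ∩ Noa ∩ Sam ∩ Oliver ∩ Kavya: 12:30-13:30, 14:00-14:30.
Summing the common windows: 60 + 30 = 90 minutes.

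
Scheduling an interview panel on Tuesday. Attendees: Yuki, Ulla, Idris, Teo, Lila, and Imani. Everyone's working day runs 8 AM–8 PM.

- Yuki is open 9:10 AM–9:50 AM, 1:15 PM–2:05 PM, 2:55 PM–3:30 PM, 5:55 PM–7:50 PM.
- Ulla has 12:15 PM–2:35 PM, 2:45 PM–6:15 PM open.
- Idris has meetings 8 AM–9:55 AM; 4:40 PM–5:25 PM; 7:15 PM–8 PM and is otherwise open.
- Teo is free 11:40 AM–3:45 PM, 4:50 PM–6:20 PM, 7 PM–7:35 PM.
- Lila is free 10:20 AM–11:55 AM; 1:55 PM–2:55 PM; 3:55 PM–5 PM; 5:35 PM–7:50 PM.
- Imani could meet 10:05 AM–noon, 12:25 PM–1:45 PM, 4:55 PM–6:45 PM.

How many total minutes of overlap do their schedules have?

Yuki free: 09:10-09:50, 13:15-14:05, 14:55-15:30, 17:55-19:50.
Ulla free: 12:15-14:35, 14:45-18:15.
Idris free: 09:55-16:40, 17:25-19:15 (invert busy blocks within the working day).
Teo free: 11:40-15:45, 16:50-18:20, 19:00-19:35.
Lila free: 10:20-11:55, 13:55-14:55, 15:55-17:00, 17:35-19:50.
Imani free: 10:05-12:00, 12:25-13:45, 16:55-18:45.
Yuki ∩ Ulla: 13:15-14:05, 14:55-15:30, 17:55-18:15.
Yuki ∩ Ulla ∩ Idris: 13:15-14:05, 14:55-15:30, 17:55-18:15.
Yuki ∩ Ulla ∩ Idris ∩ Teo: 13:15-14:05, 14:55-15:30, 17:55-18:15.
Yuki ∩ Ulla ∩ Idris ∩ Teo ∩ Lila: 13:55-14:05, 17:55-18:15.
Yuki ∩ Ulla ∩ Idris ∩ Teo ∩ Lila ∩ Imani: 17:55-18:15.
That's a single block of 20 minutes.

20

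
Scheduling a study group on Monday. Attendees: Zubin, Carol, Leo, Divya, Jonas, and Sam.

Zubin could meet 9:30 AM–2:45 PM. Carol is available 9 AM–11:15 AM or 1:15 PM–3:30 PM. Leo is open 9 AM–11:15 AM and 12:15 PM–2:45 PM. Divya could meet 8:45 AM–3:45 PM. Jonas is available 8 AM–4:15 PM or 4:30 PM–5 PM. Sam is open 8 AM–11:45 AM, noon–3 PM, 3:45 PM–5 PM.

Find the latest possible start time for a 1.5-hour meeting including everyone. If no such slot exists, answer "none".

13:15

Zubin ∩ Carol: 09:30-11:15, 13:15-14:45.
Zubin ∩ Carol ∩ Leo: 09:30-11:15, 13:15-14:45.
Zubin ∩ Carol ∩ Leo ∩ Divya: 09:30-11:15, 13:15-14:45.
Zubin ∩ Carol ∩ Leo ∩ Divya ∩ Jonas: 09:30-11:15, 13:15-14:45.
Zubin ∩ Carol ∩ Leo ∩ Divya ∩ Jonas ∩ Sam: 09:30-11:15, 13:15-14:45.
The last common window of at least 90 minutes is 13:15-14:45; a 90-minute meeting can start as late as 13:15 and still end by 14:45.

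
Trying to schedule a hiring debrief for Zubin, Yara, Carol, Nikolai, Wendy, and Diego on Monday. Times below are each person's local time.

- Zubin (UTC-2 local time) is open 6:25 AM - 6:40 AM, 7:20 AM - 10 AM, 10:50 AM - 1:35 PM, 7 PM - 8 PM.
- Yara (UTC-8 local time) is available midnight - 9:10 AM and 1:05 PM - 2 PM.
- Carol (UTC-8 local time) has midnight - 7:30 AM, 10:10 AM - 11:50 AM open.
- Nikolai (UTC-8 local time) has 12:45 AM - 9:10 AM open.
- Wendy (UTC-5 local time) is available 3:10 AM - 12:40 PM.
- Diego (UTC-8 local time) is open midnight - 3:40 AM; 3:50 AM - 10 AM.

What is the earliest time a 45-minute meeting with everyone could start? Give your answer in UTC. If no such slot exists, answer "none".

Zubin in UTC: 08:25-08:40, 09:20-12:00, 12:50-15:35, 21:00-22:00 (add 2h to convert from UTC-2).
Yara in UTC: 08:00-17:10, 21:05-22:00 (add 8h to convert from UTC-8).
Carol in UTC: 08:00-15:30, 18:10-19:50 (add 8h to convert from UTC-8).
Nikolai in UTC: 08:45-17:10 (add 8h to convert from UTC-8).
Wendy in UTC: 08:10-17:40 (add 5h to convert from UTC-5).
Diego in UTC: 08:00-11:40, 11:50-18:00 (add 8h to convert from UTC-8).
Zubin ∩ Yara: 08:25-08:40, 09:20-12:00, 12:50-15:35, 21:05-22:00.
Zubin ∩ Yara ∩ Carol: 08:25-08:40, 09:20-12:00, 12:50-15:30.
Zubin ∩ Yara ∩ Carol ∩ Nikolai: 09:20-12:00, 12:50-15:30.
Zubin ∩ Yara ∩ Carol ∩ Nikolai ∩ Wendy: 09:20-12:00, 12:50-15:30.
Zubin ∩ Yara ∩ Carol ∩ Nikolai ∩ Wendy ∩ Diego: 09:20-11:40, 11:50-12:00, 12:50-15:30.
The first common window of at least 45 minutes is 09:20-11:40, so the earliest start is 09:20.

09:20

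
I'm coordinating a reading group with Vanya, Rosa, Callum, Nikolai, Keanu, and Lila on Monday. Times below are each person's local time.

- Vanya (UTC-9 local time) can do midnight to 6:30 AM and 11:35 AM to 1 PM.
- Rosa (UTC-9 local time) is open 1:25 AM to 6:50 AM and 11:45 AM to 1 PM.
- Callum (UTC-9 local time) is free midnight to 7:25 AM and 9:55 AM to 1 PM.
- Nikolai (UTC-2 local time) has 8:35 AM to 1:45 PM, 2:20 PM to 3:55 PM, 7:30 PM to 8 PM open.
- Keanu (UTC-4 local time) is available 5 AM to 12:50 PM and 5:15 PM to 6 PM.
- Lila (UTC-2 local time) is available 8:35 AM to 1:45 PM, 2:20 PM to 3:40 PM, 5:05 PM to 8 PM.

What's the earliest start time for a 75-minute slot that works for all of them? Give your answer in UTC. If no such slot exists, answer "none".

10:35

Vanya in UTC: 09:00-15:30, 20:35-22:00 (add 9h to convert from UTC-9).
Rosa in UTC: 10:25-15:50, 20:45-22:00 (add 9h to convert from UTC-9).
Callum in UTC: 09:00-16:25, 18:55-22:00 (add 9h to convert from UTC-9).
Nikolai in UTC: 10:35-15:45, 16:20-17:55, 21:30-22:00 (add 2h to convert from UTC-2).
Keanu in UTC: 09:00-16:50, 21:15-22:00 (add 4h to convert from UTC-4).
Lila in UTC: 10:35-15:45, 16:20-17:40, 19:05-22:00 (add 2h to convert from UTC-2).
Vanya ∩ Rosa: 10:25-15:30, 20:45-22:00.
Vanya ∩ Rosa ∩ Callum: 10:25-15:30, 20:45-22:00.
Vanya ∩ Rosa ∩ Callum ∩ Nikolai: 10:35-15:30, 21:30-22:00.
Vanya ∩ Rosa ∩ Callum ∩ Nikolai ∩ Keanu: 10:35-15:30, 21:30-22:00.
Vanya ∩ Rosa ∩ Callum ∩ Nikolai ∩ Keanu ∩ Lila: 10:35-15:30, 21:30-22:00.
The first common window of at least 75 minutes is 10:35-15:30, so the earliest start is 10:35.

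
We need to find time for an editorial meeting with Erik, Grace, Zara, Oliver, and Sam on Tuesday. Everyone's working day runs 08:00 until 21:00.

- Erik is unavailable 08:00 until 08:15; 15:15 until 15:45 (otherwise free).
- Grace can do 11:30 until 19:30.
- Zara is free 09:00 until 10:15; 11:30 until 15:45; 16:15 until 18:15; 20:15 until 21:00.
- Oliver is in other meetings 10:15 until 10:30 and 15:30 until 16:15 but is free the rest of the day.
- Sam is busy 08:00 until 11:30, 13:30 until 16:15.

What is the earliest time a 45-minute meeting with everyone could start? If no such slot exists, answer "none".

Erik free: 08:15-15:15, 15:45-21:00 (invert busy blocks within the working day).
Grace free: 11:30-19:30.
Zara free: 09:00-10:15, 11:30-15:45, 16:15-18:15, 20:15-21:00.
Oliver free: 08:00-10:15, 10:30-15:30, 16:15-21:00 (invert busy blocks within the working day).
Sam free: 11:30-13:30, 16:15-21:00 (invert busy blocks within the working day).
Erik ∩ Grace: 11:30-15:15, 15:45-19:30.
Erik ∩ Grace ∩ Zara: 11:30-15:15, 16:15-18:15.
Erik ∩ Grace ∩ Zara ∩ Oliver: 11:30-15:15, 16:15-18:15.
Erik ∩ Grace ∩ Zara ∩ Oliver ∩ Sam: 11:30-13:30, 16:15-18:15.
The first common window of at least 45 minutes is 11:30-13:30, so the earliest start is 11:30.

11:30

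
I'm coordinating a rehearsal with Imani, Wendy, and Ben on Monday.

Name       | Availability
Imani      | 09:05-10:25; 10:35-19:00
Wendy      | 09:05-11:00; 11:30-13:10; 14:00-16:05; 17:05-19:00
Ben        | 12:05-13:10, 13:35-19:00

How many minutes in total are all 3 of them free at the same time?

Imani ∩ Wendy: 09:05-10:25, 10:35-11:00, 11:30-13:10, 14:00-16:05, 17:05-19:00.
Imani ∩ Wendy ∩ Ben: 12:05-13:10, 14:00-16:05, 17:05-19:00.
Those are the intersection windows.
Summing the common windows: 65 + 125 + 115 = 305 minutes.

305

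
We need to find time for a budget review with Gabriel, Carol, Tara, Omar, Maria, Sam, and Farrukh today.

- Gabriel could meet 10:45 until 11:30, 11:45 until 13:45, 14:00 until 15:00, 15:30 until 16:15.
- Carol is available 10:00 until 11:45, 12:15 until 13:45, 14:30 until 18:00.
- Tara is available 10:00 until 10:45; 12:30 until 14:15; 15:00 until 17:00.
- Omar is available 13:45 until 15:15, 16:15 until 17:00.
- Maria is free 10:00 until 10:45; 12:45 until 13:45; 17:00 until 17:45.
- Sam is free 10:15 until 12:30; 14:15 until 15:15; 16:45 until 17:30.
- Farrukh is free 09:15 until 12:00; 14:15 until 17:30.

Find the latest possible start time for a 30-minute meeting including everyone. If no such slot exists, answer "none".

Gabriel ∩ Carol: 10:45-11:30, 12:15-13:45, 14:30-15:00, 15:30-16:15.
Gabriel ∩ Carol ∩ Tara: 12:30-13:45, 15:30-16:15.
Gabriel ∩ Carol ∩ Tara ∩ Omar: ∅.
Gabriel ∩ Carol ∩ Tara ∩ Omar ∩ Maria: ∅.
Gabriel ∩ Carol ∩ Tara ∩ Omar ∩ Maria ∩ Sam: ∅.
Gabriel ∩ Carol ∩ Tara ∩ Omar ∩ Maria ∩ Sam ∩ Farrukh: ∅.
There is no time when everyone is free.
No common window is at least 30 minutes long.

none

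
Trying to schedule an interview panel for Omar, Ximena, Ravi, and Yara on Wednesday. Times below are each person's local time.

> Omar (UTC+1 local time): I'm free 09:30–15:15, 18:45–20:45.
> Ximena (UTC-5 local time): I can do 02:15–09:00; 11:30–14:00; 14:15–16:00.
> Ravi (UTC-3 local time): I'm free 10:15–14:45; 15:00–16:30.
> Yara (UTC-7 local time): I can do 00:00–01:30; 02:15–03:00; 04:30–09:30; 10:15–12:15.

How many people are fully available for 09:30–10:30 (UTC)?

Omar in UTC: 08:30-14:15, 17:45-19:45 (subtract 1h to convert from UTC+1).
Ximena in UTC: 07:15-14:00, 16:30-19:00, 19:15-21:00 (add 5h to convert from UTC-5).
Ravi in UTC: 13:15-17:45, 18:00-19:30 (add 3h to convert from UTC-3).
Yara in UTC: 07:00-08:30, 09:15-10:00, 11:30-16:30, 17:15-19:15 (add 7h to convert from UTC-7).
Omar and Ximena can make the full 09:30-10:30 slot — that's 2.

2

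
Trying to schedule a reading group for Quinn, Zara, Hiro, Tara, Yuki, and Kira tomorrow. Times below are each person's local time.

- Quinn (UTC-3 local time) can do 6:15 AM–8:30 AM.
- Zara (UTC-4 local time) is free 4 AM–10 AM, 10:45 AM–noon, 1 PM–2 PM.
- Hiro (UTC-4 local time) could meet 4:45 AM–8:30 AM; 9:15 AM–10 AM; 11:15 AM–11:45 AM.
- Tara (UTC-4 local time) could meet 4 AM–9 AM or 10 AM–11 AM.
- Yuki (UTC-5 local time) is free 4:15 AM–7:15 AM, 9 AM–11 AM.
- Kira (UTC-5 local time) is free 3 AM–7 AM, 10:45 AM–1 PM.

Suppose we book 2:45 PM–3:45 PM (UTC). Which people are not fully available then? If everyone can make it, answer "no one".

Hiro, Kira, Quinn, Tara

Quinn in UTC: 09:15-11:30 (add 3h to convert from UTC-3).
Zara in UTC: 08:00-14:00, 14:45-16:00, 17:00-18:00 (add 4h to convert from UTC-4).
Hiro in UTC: 08:45-12:30, 13:15-14:00, 15:15-15:45 (add 4h to convert from UTC-4).
Tara in UTC: 08:00-13:00, 14:00-15:00 (add 4h to convert from UTC-4).
Yuki in UTC: 09:15-12:15, 14:00-16:00 (add 5h to convert from UTC-5).
Kira in UTC: 08:00-12:00, 15:45-18:00 (add 5h to convert from UTC-5).
Quinn: not fully free for 14:45-15:45. Zara: free for 14:45-15:45. Hiro: not fully free for 14:45-15:45. Tara: not fully free for 14:45-15:45. Yuki: free for 14:45-15:45. Kira: not fully free for 14:45-15:45.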